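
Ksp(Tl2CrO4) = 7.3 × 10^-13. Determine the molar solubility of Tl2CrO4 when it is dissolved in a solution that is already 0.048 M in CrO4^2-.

s ≈ 1.9 x 10^-6 M

Tl2CrO4(s) ⇌ 2 Tl^+ + CrO4^2-
Ksp = [Tl^+]^2[CrO4^2-]
If s mol/L dissolves here, [Tl^+] = 2s, [CrO4^2-] = 0.048 + s ≈ 0.048 (common-ion effect: CrO4^2- is already 0.048 M).
Ksp ≈ (2s)^2 × 0.048
s = 1.9 × 10^-6 M
Check: s = 1.9 x 10^-6 ≪ 0.048, so the approximation is valid.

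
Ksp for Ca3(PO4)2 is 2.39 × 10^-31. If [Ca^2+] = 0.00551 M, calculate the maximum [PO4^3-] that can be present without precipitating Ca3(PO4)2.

Ca3(PO4)2(s) ⇌ 3 Ca^2+ + 2 PO4^3-
Ksp = [Ca^2+]^3[PO4^3-]^2
Precipitation begins when Q = Ksp. With [Ca^2+] = 0.00551 M:
2.39 × 10^-31 = (0.00551)^3 × [PO4^3-]^2
[PO4^3-] = (2.39 × 10^-31 / 1.673 × 10^-7)^(1/2) = 1.20 × 10^-12 M

1.20 x 10^-12 M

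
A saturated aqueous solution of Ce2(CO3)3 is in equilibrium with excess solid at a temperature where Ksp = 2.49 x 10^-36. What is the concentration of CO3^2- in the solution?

[CO3^2-] = 8.91e-8 M

Ce2(CO3)3(s) ⇌ 2 Ce^3+ + 3 CO3^2-
Ksp = [Ce^3+]^2[CO3^2-]^3
If s mol/L of Ce2(CO3)3 dissolves, [Ce^3+] = 2s and [CO3^2-] = 3s.
Substituting: Ksp = (2s)^2(3s)^3 = 108s^5
s = (2.49 x 10^-36 / 108)^(1/5) = 2.969 x 10^-8 M
[CO3^2-] = 3s = 8.91 × 10^-8 M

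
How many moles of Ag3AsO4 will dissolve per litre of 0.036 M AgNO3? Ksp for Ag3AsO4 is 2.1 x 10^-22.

s ≈ 4.5e-18 M

Ag3AsO4(s) ⇌ 3 Ag^+(aq) + AsO4^3-(aq)
Ksp = [Ag^+]^3[AsO4^3-]
Let s be the molar solubility in this solution. [Ag^+] = 0.036 + 3s ≈ 0.036, [AsO4^3-] = s (since Ag^+ from AgNO3 dominates).
Ksp ≈ (0.036)^3 × s
s = 4.5 x 10^-18 M
Check: 3s = 1.4 x 10^-17 ≪ 0.036, so the approximation is valid.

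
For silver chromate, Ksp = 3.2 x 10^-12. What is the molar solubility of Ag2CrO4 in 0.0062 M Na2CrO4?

Ag2CrO4(s) ⇌ 2 Ag^+ + CrO4^2-
Ksp = [Ag^+]^2[CrO4^2-]
Let s = moles of Ag2CrO4 that dissolve per litre. [Ag^+] = 2s, [CrO4^2-] = 0.0062 + s ≈ 0.0062 (common-ion effect: CrO4^2- is already 0.0062 M).
Ksp ≈ (2s)^2 × 0.0062
s = 1.1 x 10^-5 M
Check: s = 1.1 × 10^-5 ≪ 0.0062, so the approximation is valid.

1.1e-5 M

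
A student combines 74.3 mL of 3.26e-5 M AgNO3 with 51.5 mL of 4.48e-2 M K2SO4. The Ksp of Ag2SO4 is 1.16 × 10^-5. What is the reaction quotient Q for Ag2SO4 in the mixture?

Q ≈ 6.80 × 10^-12

Total volume = 74.3 + 51.5 = 125.8 mL.
[Ag^+] = 3.26 × 10^-5 × (74.3/125.8) = 1.925 × 10^-5 M
[SO4^2-] = 4.48 x 10^-2 × (51.5/125.8) = 1.834 × 10^-2 M
Ag2SO4(s) ⇌ 2 Ag^+ + SO4^2-, so Q = [Ag^+]^2[SO4^2-]
Q = (1.925 × 10^-5)^2(1.834 × 10^-2) = 6.80 × 10^-12
Q < Ksp, so no precipitate of Ag2SO4 forms.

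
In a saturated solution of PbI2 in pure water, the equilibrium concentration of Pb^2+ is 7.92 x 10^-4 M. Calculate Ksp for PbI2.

1.99 x 10^-9

PbI2(s) <=> Pb^2+ + 2 I^-
Stoichiometry gives [I^-] = (2/1)[Pb^2+] = 1.584 x 10^-3 M.
Ksp = [Pb^2+][I^-]^2
Ksp = 7.92 × 10^-4 × (1.584 × 10^-3)^2 = 1.99 × 10^-9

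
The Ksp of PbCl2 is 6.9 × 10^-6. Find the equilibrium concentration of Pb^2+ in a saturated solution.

PbCl2(s) ⇌ Pb^2+(aq) + 2 Cl^-(aq)
Ksp = [Pb^2+][Cl^-]^2
If s mol/L of PbCl2 dissolves, [Pb^2+] = s and [Cl^-] = 2s.
Ksp = s(2s)^2 = 4s^3
s = (6.9 × 10^-6 / 4)^(1/3) = 1.20 x 10^-2 M
[Pb^2+] = s = 1.2 x 10^-2 M

[Pb^2+] ≈ 1.2e-2 M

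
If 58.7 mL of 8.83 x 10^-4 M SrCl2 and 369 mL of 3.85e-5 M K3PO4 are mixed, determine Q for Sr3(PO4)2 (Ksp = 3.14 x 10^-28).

Q ≈ 1.96e-21

Total volume = 58.7 + 369 = 427.7 mL.
[Sr^2+] = 8.83 × 10^-4 × (58.7/427.7) = 1.212 x 10^-4 M
[PO4^3-] = 3.85 × 10^-5 × (369/427.7) = 3.322 x 10^-5 M
Sr3(PO4)2(s) ⇌ 3 Sr^2+(aq) + 2 PO4^3-(aq), so Q = [Sr^2+]^3[PO4^3-]^2
Q = (1.212 x 10^-4)^3(3.322 x 10^-5)^2 = 1.96 x 10^-21
Q > Ksp, so Sr3(PO4)2 will precipitate.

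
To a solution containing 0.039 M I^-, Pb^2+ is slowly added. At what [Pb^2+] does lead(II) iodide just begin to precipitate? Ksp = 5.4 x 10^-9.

PbI2(s) <=> Pb^2+ + 2 I^-
Ksp = [Pb^2+][I^-]^2
Precipitation begins when Q = Ksp. With [I^-] = 0.039 M:
5.4 x 10^-9 = (0.039)^2 × [Pb^2+]
[Pb^2+] = (5.4 x 10^-9 / 1.52 × 10^-3) = 3.6 x 10^-6 M

[Pb^2+] ≈ 3.6e-6 M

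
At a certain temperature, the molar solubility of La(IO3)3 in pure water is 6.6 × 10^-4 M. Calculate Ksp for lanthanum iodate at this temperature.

Ksp = 5.1e-12

La(IO3)3(s) ⇌ La^3+(aq) + 3 IO3^-(aq)
With molar solubility s: [La^3+] = s, [IO3^-] = 3s.
Ksp = [La^3+][IO3^-]^3
So Ksp = s × (3s)^3 = 27s^4
With s = 6.6 x 10^-4: Ksp = 5.1 x 10^-12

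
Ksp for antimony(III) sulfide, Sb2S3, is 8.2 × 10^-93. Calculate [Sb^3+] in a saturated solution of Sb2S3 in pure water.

[Sb^3+] ≈ 3.0e-19 M

Sb2S3(s) ⇌ 2 Sb^3+(aq) + 3 S^2-(aq)
Ksp = [Sb^3+]^2[S^2-]^3
With molar solubility s: [Sb^3+] = 2s, [S^2-] = 3s.
So Ksp = (2s)^2 × (3s)^3 = 108s^5
s = (8.2 × 10^-93 / 108)^(1/5) = 1.50 × 10^-19 M
[Sb^3+] = 2s = 3.0 × 10^-19 M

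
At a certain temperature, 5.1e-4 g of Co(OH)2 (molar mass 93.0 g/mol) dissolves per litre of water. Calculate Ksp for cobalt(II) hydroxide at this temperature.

Molar solubility s = (5.1 x 10^-4 g/L) / (93.0 g/mol) = 5.48 × 10^-6 M.
Co(OH)2(s) <=> Co^2+ + 2 OH^-
Let s = molar solubility. Then [Co^2+] = s and [OH^-] = 2s.
Ksp = [Co^2+][OH^-]^2
So Ksp = s × (2s)^2 = 4s^3
Ksp = 4 × (5.48 x 10^-6)^3 = 6.6 × 10^-16

Ksp = 6.6 × 10^-16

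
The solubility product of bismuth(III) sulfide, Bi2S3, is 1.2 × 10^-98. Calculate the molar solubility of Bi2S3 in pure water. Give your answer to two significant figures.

s = 1.0 × 10^-20 M

Bi2S3(s) ⇌ 2 Bi^3+(aq) + 3 S^2-(aq)
Ksp = [Bi^3+]^2[S^2-]^3
For each mole of Bi2S3 that dissolves: [Bi^3+] = 2s, [S^2-] = 3s.
So Ksp = (2s)^2 × (3s)^3 = 108s^5
s^5 = 1.2 × 10^-98 / 108, so s = 1.0 x 10^-20 M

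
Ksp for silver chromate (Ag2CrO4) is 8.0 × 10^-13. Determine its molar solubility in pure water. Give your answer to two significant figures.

Ag2CrO4(s) ⇌ 2 Ag^+(aq) + CrO4^2-(aq)
Ksp = [Ag^+]^2[CrO4^2-]
If s mol/L of Ag2CrO4 dissolves, [Ag^+] = 2s and [CrO4^2-] = s.
So Ksp = (2s)^2 × s = 4s^3
s^3 = 8.0 × 10^-13 / 4, so s = 5.8 × 10^-5 M

s = 5.8 × 10^-5 M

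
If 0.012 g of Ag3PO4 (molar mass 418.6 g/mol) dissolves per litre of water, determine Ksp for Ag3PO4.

Ksp ≈ 1.8 x 10^-17

Molar solubility s = (1.2 × 10^-2 g/L) / (418.6 g/mol) = 2.87 × 10^-5 M.
Ag3PO4(s) <=> 3 Ag^+ + PO4^3-
With molar solubility s: [Ag^+] = 3s, [PO4^3-] = s.
Ksp = [Ag^+]^3[PO4^3-]
Ksp = (3s)^3s = 27s^4
Ksp = 27 × (2.87 x 10^-5)^4 = 1.8 × 10^-17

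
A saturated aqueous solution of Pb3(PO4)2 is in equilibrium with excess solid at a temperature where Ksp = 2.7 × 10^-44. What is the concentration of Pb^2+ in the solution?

Pb3(PO4)2(s) ⇌ 3 Pb^2+(aq) + 2 PO4^3-(aq)
Ksp = [Pb^2+]^3[PO4^3-]^2
With molar solubility s: [Pb^2+] = 3s, [PO4^3-] = 2s.
Ksp = (3s)^3(2s)^2 = 108s^5
Solving, s = (2.7 × 10^-44/108)^(1/5) = 7.58 × 10^-10 M
[Pb^2+] = 3s = 2.3 x 10^-9 M

2.3e-9 M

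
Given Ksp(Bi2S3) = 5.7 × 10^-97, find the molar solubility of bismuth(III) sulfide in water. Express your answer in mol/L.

s = 2.2 x 10^-20 M

Bi2S3(s) <=> 2 Bi^3+(aq) + 3 S^2-(aq)
Ksp = [Bi^3+]^2[S^2-]^3
Let s = molar solubility. Then [Bi^3+] = 2s and [S^2-] = 3s.
So Ksp = (2s)^2 × (3s)^3 = 108s^5
s = (5.7 × 10^-97 / 108)^(1/5) = 2.2 x 10^-20 M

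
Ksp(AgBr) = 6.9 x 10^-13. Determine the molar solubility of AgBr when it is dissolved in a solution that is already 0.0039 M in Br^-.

AgBr(s) ⇌ Ag^+(aq) + Br^-(aq)
Ksp = [Ag^+][Br^-]
If s mol/L dissolves here, [Ag^+] = s, [Br^-] = 0.0039 + s ≈ 0.0039 (since the Br^- already present dominates).
Ksp ≈ s × 0.0039
s = 1.8 x 10^-10 M
Check: s = 1.8 × 10^-10 ≪ 0.0039, so the approximation is valid.

s = 1.8e-10 M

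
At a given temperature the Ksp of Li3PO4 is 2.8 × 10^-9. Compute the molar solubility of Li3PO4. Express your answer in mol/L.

Li3PO4(s) ⇌ 3 Li^+ + PO4^3-
Ksp = [Li^+]^3[PO4^3-]
If s mol/L of Li3PO4 dissolves, [Li^+] = 3s and [PO4^3-] = s.
So Ksp = (3s)^3 × s = 27s^4
s^4 = 2.8 × 10^-9 / 27, so s = 3.2 × 10^-3 M

s = 3.2e-3 M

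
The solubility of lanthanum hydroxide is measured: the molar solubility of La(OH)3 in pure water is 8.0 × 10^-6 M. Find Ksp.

Ksp = 1.1 x 10^-19

La(OH)3(s) <=> La^3+ + 3 OH^-
With molar solubility s: [La^3+] = s, [OH^-] = 3s.
Ksp = [La^3+][OH^-]^3
So Ksp = s × (3s)^3 = 27s^4
With s = 8.0 x 10^-6: Ksp = 1.1 × 10^-19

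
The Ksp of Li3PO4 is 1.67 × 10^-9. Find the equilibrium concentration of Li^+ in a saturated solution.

8.41 × 10^-3 M

Li3PO4(s) <=> 3 Li^+ + PO4^3-
Ksp = [Li^+]^3[PO4^3-]
With molar solubility s: [Li^+] = 3s, [PO4^3-] = s.
So Ksp = (3s)^3 × s = 27s^4
Solving, s = (1.67 × 10^-9/27)^(1/4) = 2.804 × 10^-3 M
[Li^+] = 3s = 8.41 × 10^-3 M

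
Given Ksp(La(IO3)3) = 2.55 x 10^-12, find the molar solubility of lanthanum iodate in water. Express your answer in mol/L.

5.54 x 10^-4 M

La(IO3)3(s) <=> La^3+ + 3 IO3^-
Ksp = [La^3+][IO3^-]^3
Let s = molar solubility. Then [La^3+] = s and [IO3^-] = 3s.
Substituting: Ksp = s(3s)^3 = 27s^4
Solving, s = (2.55 x 10^-12/27)^(1/4) = 5.54 × 10^-4 M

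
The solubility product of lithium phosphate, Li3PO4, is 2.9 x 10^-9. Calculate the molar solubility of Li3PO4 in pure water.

Li3PO4(s) <=> 3 Li^+(aq) + PO4^3-(aq)
Ksp = [Li^+]^3[PO4^3-]
For each mole of Li3PO4 that dissolves: [Li^+] = 3s, [PO4^3-] = s.
Ksp = (3s)^3s = 27s^4
Solving, s = (2.9 x 10^-9/27)^(1/4) = 3.2 × 10^-3 M

3.2 × 10^-3 M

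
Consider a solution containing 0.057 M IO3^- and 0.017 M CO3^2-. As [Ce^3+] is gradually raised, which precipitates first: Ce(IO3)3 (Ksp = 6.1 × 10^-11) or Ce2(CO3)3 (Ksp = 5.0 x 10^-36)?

Ce2(CO3)3

Precipitation of each salt starts when its ion product equals its Ksp.
For Ce(IO3)3: 6.1 × 10^-11 = (0.057)^3 × [Ce^3+]  ⇒  [Ce^3+] = 3.3 × 10^-7 M.
For Ce2(CO3)3: 5.0 x 10^-36 = (0.017)^3 × [Ce^3+]^2  ⇒  [Ce^3+] = 1.0 x 10^-15 M.
The salt with the lower threshold [Ce^3+] precipitates first: Ce2(CO3)3.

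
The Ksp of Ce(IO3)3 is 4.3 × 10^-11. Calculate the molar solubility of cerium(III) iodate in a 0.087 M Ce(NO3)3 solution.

Ce(IO3)3(s) ⇌ Ce^3+ + 3 IO3^-
Ksp = [Ce^3+][IO3^-]^3
Let s be the molar solubility in this solution. [Ce^3+] = 0.087 + s ≈ 0.087, [IO3^-] = 3s (Ksp is small, so little additional dissolves).
Ksp ≈ 0.087 × (3s)^3
s = 2.6 × 10^-4 M
Check: s = 2.6 × 10^-4 ≪ 0.087, so the approximation is valid.

s ≈ 2.6 × 10^-4 M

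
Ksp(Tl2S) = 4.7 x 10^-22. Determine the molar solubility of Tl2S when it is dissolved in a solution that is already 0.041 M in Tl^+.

2.8 × 10^-19 M

Tl2S(s) <=> 2 Tl^+(aq) + S^2-(aq)
Ksp = [Tl^+]^2[S^2-]
Let s = moles of Tl2S that dissolve per litre. [Tl^+] = 0.041 + 2s ≈ 0.041, [S^2-] = s (Ksp is small, so little additional dissolves).
Ksp ≈ (0.041)^2 × s
s = 2.8 × 10^-19 M
Check: 2s = 5.6 × 10^-19 ≪ 0.041, so the approximation is valid.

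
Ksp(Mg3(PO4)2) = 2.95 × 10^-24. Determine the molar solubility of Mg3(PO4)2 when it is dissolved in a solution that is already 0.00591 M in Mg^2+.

Mg3(PO4)2(s) ⇌ 3 Mg^2+ + 2 PO4^3-
Ksp = [Mg^2+]^3[PO4^3-]^2
Let s be the molar solubility in this solution. [Mg^2+] = 0.00591 + 3s ≈ 0.00591, [PO4^3-] = 2s (Ksp is small, so little additional dissolves).
Ksp ≈ (0.00591)^3 × (2s)^2
s = 1.89 × 10^-9 M
Check: 3s = 5.7 x 10^-9 ≪ 0.00591, so the approximation is valid.

s ≈ 1.89 × 10^-9 M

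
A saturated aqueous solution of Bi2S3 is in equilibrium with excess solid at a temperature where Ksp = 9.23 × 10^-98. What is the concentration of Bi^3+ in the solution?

Bi2S3(s) ⇌ 2 Bi^3+ + 3 S^2-
Ksp = [Bi^3+]^2[S^2-]^3
If s mol/L of Bi2S3 dissolves, [Bi^3+] = 2s and [S^2-] = 3s.
So Ksp = (2s)^2 × (3s)^3 = 108s^5
s^5 = 9.23 × 10^-98 / 108, so s = 1.536 × 10^-20 M
[Bi^3+] = 2s = 3.07 x 10^-20 M

3.07e-20 M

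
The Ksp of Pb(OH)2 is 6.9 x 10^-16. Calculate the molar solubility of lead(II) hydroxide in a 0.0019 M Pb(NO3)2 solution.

Pb(OH)2(s) ⇌ Pb^2+ + 2 OH^-
Ksp = [Pb^2+][OH^-]^2
Let s = moles of Pb(OH)2 that dissolve per litre. [Pb^2+] = 0.0019 + s ≈ 0.0019, [OH^-] = 2s (Ksp is small, so little additional dissolves).
Ksp ≈ 0.0019 × (2s)^2
s = 3.0 × 10^-7 M
Check: s = 3.0 x 10^-7 ≪ 0.0019, so the approximation is valid.

3.0 × 10^-7 M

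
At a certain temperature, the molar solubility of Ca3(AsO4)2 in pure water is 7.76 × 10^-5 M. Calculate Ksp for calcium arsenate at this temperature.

Ca3(AsO4)2(s) ⇌ 3 Ca^2+(aq) + 2 AsO4^3-(aq)
With molar solubility s: [Ca^2+] = 3s, [AsO4^3-] = 2s.
Ksp = [Ca^2+]^3[AsO4^3-]^2
So Ksp = (3s)^3 × (2s)^2 = 108s^5
With s = 7.76 x 10^-5: Ksp = 3.04 x 10^-19

Ksp = 3.04e-19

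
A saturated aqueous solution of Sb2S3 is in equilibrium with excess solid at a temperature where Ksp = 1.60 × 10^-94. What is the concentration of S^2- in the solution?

[S^2-] = 2.05 × 10^-19 M

Sb2S3(s) ⇌ 2 Sb^3+(aq) + 3 S^2-(aq)
Ksp = [Sb^3+]^2[S^2-]^3
With molar solubility s: [Sb^3+] = 2s, [S^2-] = 3s.
Substituting: Ksp = (2s)^2(3s)^3 = 108s^5
s = (1.60 × 10^-94 / 108)^(1/5) = 6.826 x 10^-20 M
[S^2-] = 3s = 2.05 × 10^-19 M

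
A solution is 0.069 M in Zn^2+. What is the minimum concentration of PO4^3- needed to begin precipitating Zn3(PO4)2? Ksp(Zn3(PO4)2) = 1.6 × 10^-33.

Zn3(PO4)2(s) ⇌ 3 Zn^2+ + 2 PO4^3-
Ksp = [Zn^2+]^3[PO4^3-]^2
Precipitation begins when Q = Ksp. With [Zn^2+] = 0.069 M:
1.6 × 10^-33 = (0.069)^3 × [PO4^3-]^2
[PO4^3-] = (1.6 × 10^-33 / 3.29 x 10^-4)^(1/2) = 2.2 × 10^-15 M

[PO4^3-] = 2.2e-15 M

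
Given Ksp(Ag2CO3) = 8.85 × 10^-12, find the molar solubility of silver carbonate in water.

s ≈ 1.30e-4 M

Ag2CO3(s) <=> 2 Ag^+(aq) + CO3^2-(aq)
Ksp = [Ag^+]^2[CO3^2-]
For each mole of Ag2CO3 that dissolves: [Ag^+] = 2s, [CO3^2-] = s.
Ksp = (2s)^2s = 4s^3
Solving, s = (8.85 × 10^-12/4)^(1/3) = 1.30 x 10^-4 M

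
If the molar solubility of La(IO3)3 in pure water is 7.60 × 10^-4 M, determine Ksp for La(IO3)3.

La(IO3)3(s) <=> La^3+ + 3 IO3^-
For each mole of La(IO3)3 that dissolves: [La^3+] = s, [IO3^-] = 3s.
Ksp = [La^3+][IO3^-]^3
Substituting: Ksp = s(3s)^3 = 27s^4
With s = 7.60 × 10^-4: Ksp = 9.01 × 10^-12

Ksp ≈ 9.01e-12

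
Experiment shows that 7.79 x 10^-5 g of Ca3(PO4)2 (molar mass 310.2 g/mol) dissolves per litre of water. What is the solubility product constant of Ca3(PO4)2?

Molar solubility s = (7.79 × 10^-5 g/L) / (310.2 g/mol) = 2.511 × 10^-7 M.
Ca3(PO4)2(s) ⇌ 3 Ca^2+ + 2 PO4^3-
If s mol/L of Ca3(PO4)2 dissolves, [Ca^2+] = 3s and [PO4^3-] = 2s.
Ksp = [Ca^2+]^3[PO4^3-]^2
Ksp = (3s)^3(2s)^2 = 108s^5
With s = 2.511 × 10^-7: Ksp = 1.08 × 10^-31

Ksp ≈ 1.08 × 10^-31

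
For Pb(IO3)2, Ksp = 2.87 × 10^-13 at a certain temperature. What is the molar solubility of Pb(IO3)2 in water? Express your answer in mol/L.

s = 4.16 × 10^-5 M

Pb(IO3)2(s) ⇌ Pb^2+(aq) + 2 IO3^-(aq)
Ksp = [Pb^2+][IO3^-]^2
Let s = molar solubility. Then [Pb^2+] = s and [IO3^-] = 2s.
Ksp = s(2s)^2 = 4s^3
s^3 = 2.87 × 10^-13 / 4, so s = 4.16 × 10^-5 M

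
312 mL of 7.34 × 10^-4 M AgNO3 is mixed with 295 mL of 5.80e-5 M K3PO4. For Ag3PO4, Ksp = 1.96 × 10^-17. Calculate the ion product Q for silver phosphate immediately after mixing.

Total volume = 312 + 295 = 607 mL.
[Ag^+] = 7.34 × 10^-4 × (312/607) = 3.773 x 10^-4 M
[PO4^3-] = 5.80 × 10^-5 × (295/607) = 2.819 × 10^-5 M
Ag3PO4(s) ⇌ 3 Ag^+ + PO4^3-, so Q = [Ag^+]^3[PO4^3-]
Q = (3.773 x 10^-4)^3(2.819 × 10^-5) = 1.51 × 10^-15
Q > Ksp, so Ag3PO4 will precipitate.

Q ≈ 1.51 x 10^-15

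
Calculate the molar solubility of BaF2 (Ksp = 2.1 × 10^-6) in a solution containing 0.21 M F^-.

BaF2(s) <=> Ba^2+ + 2 F^-
Ksp = [Ba^2+][F^-]^2
If s mol/L dissolves here, [Ba^2+] = s, [F^-] = 0.21 + 2s ≈ 0.21 (since the F^- already present dominates).
Ksp ≈ s × (0.21)^2
s = 4.8 × 10^-5 M
Check: 2s = 9.5 × 10^-5 ≪ 0.21, so the approximation is valid.

s = 4.8 × 10^-5 M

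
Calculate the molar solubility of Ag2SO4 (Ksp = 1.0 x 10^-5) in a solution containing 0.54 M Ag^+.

Ag2SO4(s) ⇌ 2 Ag^+ + SO4^2-
Ksp = [Ag^+]^2[SO4^2-]
Let s be the molar solubility in this solution. [Ag^+] = 0.54 + 2s ≈ 0.54, [SO4^2-] = s (since the Ag^+ already present dominates).
Ksp ≈ (0.54)^2 × s
s = 3.4 × 10^-5 M
Check: 2s = 6.9 × 10^-5 ≪ 0.54, so the approximation is valid.

3.4 × 10^-5 M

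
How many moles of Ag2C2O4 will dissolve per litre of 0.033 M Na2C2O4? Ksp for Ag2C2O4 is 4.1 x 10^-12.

Ag2C2O4(s) ⇌ 2 Ag^+(aq) + C2O4^2-(aq)
Ksp = [Ag^+]^2[C2O4^2-]
Let s be the molar solubility in this solution. [Ag^+] = 2s, [C2O4^2-] = 0.033 + s ≈ 0.033 (Ksp is small, so little additional dissolves).
Ksp ≈ (2s)^2 × 0.033
s = 5.6 x 10^-6 M
Check: s = 5.6 x 10^-6 ≪ 0.033, so the approximation is valid.

5.6 × 10^-6 M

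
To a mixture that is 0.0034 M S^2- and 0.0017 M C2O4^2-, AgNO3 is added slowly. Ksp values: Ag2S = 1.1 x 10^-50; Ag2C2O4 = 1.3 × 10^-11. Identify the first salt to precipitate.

Precipitation of each salt starts when its ion product equals its Ksp.
For Ag2S: 1.1 x 10^-50 = 0.0034 × [Ag^+]^2  ⇒  [Ag^+] = 1.8 × 10^-24 M.
For Ag2C2O4: 1.3 × 10^-11 = 0.0017 × [Ag^+]^2  ⇒  [Ag^+] = 8.7 × 10^-5 M.
The salt with the lower threshold [Ag^+] precipitates first: Ag2S.

Ag2S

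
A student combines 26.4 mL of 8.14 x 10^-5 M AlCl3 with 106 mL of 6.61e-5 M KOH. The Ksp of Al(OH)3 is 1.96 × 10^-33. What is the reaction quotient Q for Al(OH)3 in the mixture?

Q ≈ 2.41 x 10^-18

Total volume = 26.4 + 106 = 132.4 mL.
[Al^3+] = 8.14 × 10^-5 × (26.4/132.4) = 1.623 × 10^-5 M
[OH^-] = 6.61 × 10^-5 × (106/132.4) = 5.292 × 10^-5 M
Al(OH)3(s) ⇌ Al^3+(aq) + 3 OH^-(aq), so Q = [Al^3+][OH^-]^3
Q = (1.623 × 10^-5)(5.292 x 10^-5)^3 = 2.41 x 10^-18
Q > Ksp, so Al(OH)3 will precipitate.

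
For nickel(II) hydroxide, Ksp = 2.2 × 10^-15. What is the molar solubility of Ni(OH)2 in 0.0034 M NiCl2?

Ni(OH)2(s) ⇌ Ni^2+(aq) + 2 OH^-(aq)
Ksp = [Ni^2+][OH^-]^2
Let s be the molar solubility in this solution. [Ni^2+] = 0.0034 + s ≈ 0.0034, [OH^-] = 2s (since Ni^2+ from NiCl2 dominates).
Ksp ≈ 0.0034 × (2s)^2
s = 4.0 × 10^-7 M
Check: s = 4.0 × 10^-7 ≪ 0.0034, so the approximation is valid.

4.0e-7 M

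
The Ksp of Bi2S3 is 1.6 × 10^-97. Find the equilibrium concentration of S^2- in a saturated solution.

Bi2S3(s) ⇌ 2 Bi^3+ + 3 S^2-
Ksp = [Bi^3+]^2[S^2-]^3
With molar solubility s: [Bi^3+] = 2s, [S^2-] = 3s.
So Ksp = (2s)^2 × (3s)^3 = 108s^5
s^5 = 1.6 × 10^-97 / 108, so s = 1.71 × 10^-20 M
[S^2-] = 3s = 5.1 × 10^-20 M

5.1 × 10^-20 M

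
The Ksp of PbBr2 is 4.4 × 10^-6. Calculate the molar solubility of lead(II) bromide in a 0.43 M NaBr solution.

s ≈ 2.4 x 10^-5 M

PbBr2(s) <=> Pb^2+ + 2 Br^-
Ksp = [Pb^2+][Br^-]^2
Let s be the molar solubility in this solution. [Pb^2+] = s, [Br^-] = 0.43 + 2s ≈ 0.43 (since Br^- from NaBr dominates).
Ksp ≈ s × (0.43)^2
s = 2.4 × 10^-5 M
Check: 2s = 4.8 × 10^-5 ≪ 0.43, so the approximation is valid.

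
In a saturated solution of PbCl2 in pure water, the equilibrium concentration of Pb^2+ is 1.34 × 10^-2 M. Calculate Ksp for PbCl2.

PbCl2(s) <=> Pb^2+ + 2 Cl^-
Stoichiometry gives [Cl^-] = (2/1)[Pb^2+] = 2.680 x 10^-2 M.
Ksp = [Pb^2+][Cl^-]^2
Ksp = 1.34 x 10^-2 × (2.680 x 10^-2)^2 = 9.62 × 10^-6

Ksp ≈ 9.62e-6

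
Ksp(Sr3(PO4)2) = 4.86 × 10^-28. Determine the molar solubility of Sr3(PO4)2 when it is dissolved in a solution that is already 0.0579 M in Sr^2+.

Sr3(PO4)2(s) <=> 3 Sr^2+ + 2 PO4^3-
Ksp = [Sr^2+]^3[PO4^3-]^2
If s mol/L dissolves here, [Sr^2+] = 0.0579 + 3s ≈ 0.0579, [PO4^3-] = 2s (Ksp is small, so little additional dissolves).
Ksp ≈ (0.0579)^3 × (2s)^2
s = 7.91 × 10^-13 M
Check: 3s = 2.4 × 10^-12 ≪ 0.0579, so the approximation is valid.

s ≈ 7.91 x 10^-13 M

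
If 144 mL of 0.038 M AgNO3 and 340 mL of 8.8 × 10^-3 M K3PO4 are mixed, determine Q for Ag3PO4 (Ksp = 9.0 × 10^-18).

Q ≈ 8.9 × 10^-9

Total volume = 144 + 340 = 484 mL.
[Ag^+] = 3.8 × 10^-2 × (144/484) = 1.13 x 10^-2 M
[PO4^3-] = 8.8 x 10^-3 × (340/484) = 6.18 × 10^-3 M
Ag3PO4(s) <=> 3 Ag^+ + PO4^3-, so Q = [Ag^+]^3[PO4^3-]
Q = (1.13 x 10^-2)^3(6.18 × 10^-3) = 8.9 × 10^-9
Q > Ksp, so Ag3PO4 will precipitate.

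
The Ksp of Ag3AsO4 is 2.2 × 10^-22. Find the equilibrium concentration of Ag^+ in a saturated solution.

5.1 × 10^-6 M

Ag3AsO4(s) ⇌ 3 Ag^+ + AsO4^3-
Ksp = [Ag^+]^3[AsO4^3-]
With molar solubility s: [Ag^+] = 3s, [AsO4^3-] = s.
Ksp = (3s)^3s = 27s^4
Solving, s = (2.2 × 10^-22/27)^(1/4) = 1.69 × 10^-6 M
[Ag^+] = 3s = 5.1 × 10^-6 M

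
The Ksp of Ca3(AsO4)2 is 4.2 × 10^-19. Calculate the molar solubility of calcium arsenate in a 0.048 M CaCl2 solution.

s ≈ 3.1 × 10^-8 M

Ca3(AsO4)2(s) ⇌ 3 Ca^2+(aq) + 2 AsO4^3-(aq)
Ksp = [Ca^2+]^3[AsO4^3-]^2
Let s = moles of Ca3(AsO4)2 that dissolve per litre. [Ca^2+] = 0.048 + 3s ≈ 0.048, [AsO4^3-] = 2s (common-ion effect: Ca^2+ is already 0.048 M).
Ksp ≈ (0.048)^3 × (2s)^2
s = 3.1 × 10^-8 M
Check: 3s = 9.2 × 10^-8 ≪ 0.048, so the approximation is valid.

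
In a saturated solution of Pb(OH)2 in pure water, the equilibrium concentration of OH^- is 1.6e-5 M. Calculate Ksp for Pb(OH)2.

Ksp = 2.0 x 10^-15

Pb(OH)2(s) <=> Pb^2+(aq) + 2 OH^-(aq)
Stoichiometry gives [Pb^2+] = (1/2)[OH^-] = 8.00 × 10^-6 M.
Ksp = [Pb^2+][OH^-]^2
Ksp = 8.00 × 10^-6 × (1.6 x 10^-5)^2 = 2.0 x 10^-15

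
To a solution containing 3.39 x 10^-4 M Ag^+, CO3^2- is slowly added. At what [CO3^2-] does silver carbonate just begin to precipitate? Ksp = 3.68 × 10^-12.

Ag2CO3(s) <=> 2 Ag^+ + CO3^2-
Ksp = [Ag^+]^2[CO3^2-]
Precipitation begins when Q = Ksp. With [Ag^+] = 3.39 x 10^-4 M:
3.68 × 10^-12 = (3.39 x 10^-4)^2 × [CO3^2-]
[CO3^2-] = (3.68 × 10^-12 / 1.149 x 10^-7) = 3.20 × 10^-5 M

[CO3^2-] ≈ 3.20e-5 M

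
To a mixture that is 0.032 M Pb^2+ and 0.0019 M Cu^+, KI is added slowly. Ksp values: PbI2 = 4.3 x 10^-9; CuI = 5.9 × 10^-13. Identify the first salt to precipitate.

CuI

Each salt begins to precipitate when Q = Ksp, i.e. when [I^-] reaches its threshold.
For PbI2: 4.3 x 10^-9 = 0.032 × [I^-]^2  ⇒  [I^-] = 3.7 × 10^-4 M.
For CuI: 5.9 × 10^-13 = 0.0019 × [I^-]  ⇒  [I^-] = 3.1 × 10^-10 M.
The salt with the lower threshold [I^-] precipitates first: CuI.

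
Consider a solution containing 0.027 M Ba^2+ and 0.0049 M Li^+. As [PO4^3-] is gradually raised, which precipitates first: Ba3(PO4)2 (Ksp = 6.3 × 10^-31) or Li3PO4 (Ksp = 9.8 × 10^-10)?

Each salt begins to precipitate when Q = Ksp, i.e. when [PO4^3-] reaches its threshold.
For Ba3(PO4)2: 6.3 × 10^-31 = (0.027)^3 × [PO4^3-]^2  ⇒  [PO4^3-] = 1.8 × 10^-13 M.
For Li3PO4: 9.8 × 10^-10 = (0.0049)^3 × [PO4^3-]  ⇒  [PO4^3-] = 8.3 × 10^-3 M.
The salt with the lower threshold [PO4^3-] precipitates first: Ba3(PO4)2.

Ba3(PO4)2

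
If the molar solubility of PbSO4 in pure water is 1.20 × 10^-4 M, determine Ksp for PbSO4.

PbSO4(s) <=> Pb^2+(aq) + SO4^2-(aq)
For each mole of PbSO4 that dissolves: [Pb^2+] = s, [SO4^2-] = s.
Ksp = [Pb^2+][SO4^2-]
Ksp = s × s = s^2
Ksp = (1.20 × 10^-4)^2 = 1.44 × 10^-8

Ksp = 1.44 × 10^-8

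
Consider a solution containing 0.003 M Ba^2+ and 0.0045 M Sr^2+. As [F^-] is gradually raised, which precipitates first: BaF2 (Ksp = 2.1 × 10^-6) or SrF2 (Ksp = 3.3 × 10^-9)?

Each salt begins to precipitate when Q = Ksp, i.e. when [F^-] reaches its threshold.
For BaF2: 2.1 × 10^-6 = 0.003 × [F^-]^2  ⇒  [F^-] = 2.6 × 10^-2 M.
For SrF2: 3.3 × 10^-9 = 0.0045 × [F^-]^2  ⇒  [F^-] = 8.6 × 10^-4 M.
The salt with the lower threshold [F^-] precipitates first: SrF2.

SrF2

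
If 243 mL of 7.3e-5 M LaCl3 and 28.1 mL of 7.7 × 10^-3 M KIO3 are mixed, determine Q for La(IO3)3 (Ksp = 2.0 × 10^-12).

Total volume = 243 + 28.1 = 271.1 mL.
[La^3+] = 7.3 × 10^-5 × (243/271.1) = 6.54 × 10^-5 M
[IO3^-] = 7.7 × 10^-3 × (28.1/271.1) = 7.98 × 10^-4 M
La(IO3)3(s) ⇌ La^3+(aq) + 3 IO3^-(aq), so Q = [La^3+][IO3^-]^3
Q = (6.54 x 10^-5)(7.98 x 10^-4)^3 = 3.3 × 10^-14
Q < Ksp, so no precipitate of La(IO3)3 forms.

3.3 × 10^-14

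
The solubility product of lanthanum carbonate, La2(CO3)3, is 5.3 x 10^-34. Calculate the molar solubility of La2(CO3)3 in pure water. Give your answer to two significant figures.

s = 8.7 × 10^-8 M

La2(CO3)3(s) ⇌ 2 La^3+(aq) + 3 CO3^2-(aq)
Ksp = [La^3+]^2[CO3^2-]^3
If s mol/L of La2(CO3)3 dissolves, [La^3+] = 2s and [CO3^2-] = 3s.
Substituting: Ksp = (2s)^2(3s)^3 = 108s^5
Solving, s = (5.3 x 10^-34/108)^(1/5) = 8.7 × 10^-8 M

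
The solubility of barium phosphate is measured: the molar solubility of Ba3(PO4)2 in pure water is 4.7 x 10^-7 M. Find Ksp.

Ba3(PO4)2(s) ⇌ 3 Ba^2+(aq) + 2 PO4^3-(aq)
Let s = molar solubility. Then [Ba^2+] = 3s and [PO4^3-] = 2s.
Ksp = [Ba^2+]^3[PO4^3-]^2
Substituting: Ksp = (3s)^3(2s)^2 = 108s^5
Ksp = 108 × (4.7 × 10^-7)^5 = 2.5 × 10^-30

Ksp ≈ 2.5 x 10^-30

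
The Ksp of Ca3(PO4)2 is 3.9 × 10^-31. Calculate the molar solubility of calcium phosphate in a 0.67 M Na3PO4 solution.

Ca3(PO4)2(s) ⇌ 3 Ca^2+(aq) + 2 PO4^3-(aq)
Ksp = [Ca^2+]^3[PO4^3-]^2
Let s be the molar solubility in this solution. [Ca^2+] = 3s, [PO4^3-] = 0.67 + 2s ≈ 0.67 (common-ion effect: PO4^3- is already 0.67 M).
Ksp ≈ (3s)^3 × (0.67)^2
s = 3.2 × 10^-11 M
Check: 2s = 6.4 × 10^-11 ≪ 0.67, so the approximation is valid.

3.2 × 10^-11 M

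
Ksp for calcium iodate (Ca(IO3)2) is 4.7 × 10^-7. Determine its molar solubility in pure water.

Ca(IO3)2(s) ⇌ Ca^2+ + 2 IO3^-
Ksp = [Ca^2+][IO3^-]^2
With molar solubility s: [Ca^2+] = s, [IO3^-] = 2s.
Substituting: Ksp = s(2s)^2 = 4s^3
s^3 = 4.7 × 10^-7 / 4, so s = 4.9 × 10^-3 M

s = 4.9 x 10^-3 M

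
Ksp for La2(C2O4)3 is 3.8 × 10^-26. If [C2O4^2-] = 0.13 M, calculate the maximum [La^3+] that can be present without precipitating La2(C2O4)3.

4.2e-12 M

La2(C2O4)3(s) ⇌ 2 La^3+ + 3 C2O4^2-
Ksp = [La^3+]^2[C2O4^2-]^3
Precipitation begins when Q = Ksp. With [C2O4^2-] = 0.13 M:
3.8 × 10^-26 = (0.13)^3 × [La^3+]^2
[La^3+] = (3.8 × 10^-26 / 2.20 × 10^-3)^(1/2) = 4.2 × 10^-12 M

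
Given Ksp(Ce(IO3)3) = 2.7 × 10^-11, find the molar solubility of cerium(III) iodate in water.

1.0 × 10^-3 M

Ce(IO3)3(s) ⇌ Ce^3+(aq) + 3 IO3^-(aq)
Ksp = [Ce^3+][IO3^-]^3
With molar solubility s: [Ce^3+] = s, [IO3^-] = 3s.
Ksp = s(3s)^3 = 27s^4
Solving, s = (2.7 × 10^-11/27)^(1/4) = 1.0 x 10^-3 M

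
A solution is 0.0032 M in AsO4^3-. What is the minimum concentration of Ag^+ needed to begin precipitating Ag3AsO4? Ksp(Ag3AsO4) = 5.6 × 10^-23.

2.6 × 10^-7 M

Ag3AsO4(s) <=> 3 Ag^+ + AsO4^3-
Ksp = [Ag^+]^3[AsO4^3-]
Precipitation begins when Q = Ksp. With [AsO4^3-] = 0.0032 M:
5.6 × 10^-23 = (0.0032) × [Ag^+]^3
[Ag^+] = (5.6 × 10^-23 / 3.2 x 10^-3)^(1/3) = 2.6 × 10^-7 M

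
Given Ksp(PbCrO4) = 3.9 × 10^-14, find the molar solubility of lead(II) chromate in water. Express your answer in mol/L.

s = 2.0 x 10^-7 M

PbCrO4(s) <=> Pb^2+(aq) + CrO4^2-(aq)
Ksp = [Pb^2+][CrO4^2-]
With molar solubility s: [Pb^2+] = s, [CrO4^2-] = s.
Ksp = s × s = s^2
s = (3.9 × 10^-14)^(1/2) = 2.0 × 10^-7 M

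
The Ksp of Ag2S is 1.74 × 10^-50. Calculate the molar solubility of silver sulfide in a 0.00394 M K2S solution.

1.05 x 10^-24 M

Ag2S(s) <=> 2 Ag^+ + S^2-
Ksp = [Ag^+]^2[S^2-]
Let s be the molar solubility in this solution. [Ag^+] = 2s, [S^2-] = 0.00394 + s ≈ 0.00394 (since S^2- from K2S dominates).
Ksp ≈ (2s)^2 × 0.00394
s = 1.05 × 10^-24 M
Check: s = 1.1 x 10^-24 ≪ 0.00394, so the approximation is valid.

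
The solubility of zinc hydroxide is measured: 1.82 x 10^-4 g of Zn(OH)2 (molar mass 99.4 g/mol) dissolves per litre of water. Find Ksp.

Molar solubility s = (1.82 × 10^-4 g/L) / (99.4 g/mol) = 1.831 × 10^-6 M.
Zn(OH)2(s) ⇌ Zn^2+ + 2 OH^-
Let s = molar solubility. Then [Zn^2+] = s and [OH^-] = 2s.
Ksp = [Zn^2+][OH^-]^2
So Ksp = s × (2s)^2 = 4s^3
Ksp = 4 × (1.831 × 10^-6)^3 = 2.46 x 10^-17

Ksp ≈ 2.46e-17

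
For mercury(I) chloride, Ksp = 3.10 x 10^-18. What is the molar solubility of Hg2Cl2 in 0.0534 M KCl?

s ≈ 1.09 × 10^-15 M

Hg2Cl2(s) ⇌ Hg2^2+ + 2 Cl^-
Ksp = [Hg2^2+][Cl^-]^2
If s mol/L dissolves here, [Hg2^2+] = s, [Cl^-] = 0.0534 + 2s ≈ 0.0534 (Ksp is small, so little additional dissolves).
Ksp ≈ s × (0.0534)^2
s = 1.09 × 10^-15 M
Check: 2s = 2.2 × 10^-15 ≪ 0.0534, so the approximation is valid.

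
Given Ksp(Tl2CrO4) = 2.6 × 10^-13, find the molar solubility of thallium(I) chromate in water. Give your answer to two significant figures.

s = 4.0 × 10^-5 M

Tl2CrO4(s) ⇌ 2 Tl^+(aq) + CrO4^2-(aq)
Ksp = [Tl^+]^2[CrO4^2-]
If s mol/L of Tl2CrO4 dissolves, [Tl^+] = 2s and [CrO4^2-] = s.
So Ksp = (2s)^2 × s = 4s^3
Solving, s = (2.6 × 10^-13/4)^(1/3) = 4.0 × 10^-5 M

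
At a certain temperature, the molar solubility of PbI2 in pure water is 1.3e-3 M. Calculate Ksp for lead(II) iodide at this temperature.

Ksp = 8.8 × 10^-9

PbI2(s) ⇌ Pb^2+(aq) + 2 I^-(aq)
Let s = molar solubility. Then [Pb^2+] = s and [I^-] = 2s.
Ksp = [Pb^2+][I^-]^2
So Ksp = s × (2s)^2 = 4s^3
With s = 1.3 x 10^-3: Ksp = 8.8 x 10^-9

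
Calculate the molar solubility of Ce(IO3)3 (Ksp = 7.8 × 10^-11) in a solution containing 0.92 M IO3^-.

1.0 × 10^-10 M

Ce(IO3)3(s) ⇌ Ce^3+ + 3 IO3^-
Ksp = [Ce^3+][IO3^-]^3
Let s be the molar solubility in this solution. [Ce^3+] = s, [IO3^-] = 0.92 + 3s ≈ 0.92 (Ksp is small, so little additional dissolves).
Ksp ≈ s × (0.92)^3
s = 1.0 × 10^-10 M
Check: 3s = 3.0 x 10^-10 ≪ 0.92, so the approximation is valid.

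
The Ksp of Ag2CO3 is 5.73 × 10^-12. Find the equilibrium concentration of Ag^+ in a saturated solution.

Ag2CO3(s) ⇌ 2 Ag^+(aq) + CO3^2-(aq)
Ksp = [Ag^+]^2[CO3^2-]
With molar solubility s: [Ag^+] = 2s, [CO3^2-] = s.
Substituting: Ksp = (2s)^2s = 4s^3
s^3 = 5.73 × 10^-12 / 4, so s = 1.127 × 10^-4 M
[Ag^+] = 2s = 2.25 x 10^-4 M

2.25 × 10^-4 M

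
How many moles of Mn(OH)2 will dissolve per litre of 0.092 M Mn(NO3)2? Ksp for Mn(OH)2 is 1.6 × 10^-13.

s ≈ 6.6e-7 M

Mn(OH)2(s) ⇌ Mn^2+(aq) + 2 OH^-(aq)
Ksp = [Mn^2+][OH^-]^2
Let s be the molar solubility in this solution. [Mn^2+] = 0.092 + s ≈ 0.092, [OH^-] = 2s (since Mn^2+ from Mn(NO3)2 dominates).
Ksp ≈ 0.092 × (2s)^2
s = 6.6 × 10^-7 M
Check: s = 6.6 × 10^-7 ≪ 0.092, so the approximation is valid.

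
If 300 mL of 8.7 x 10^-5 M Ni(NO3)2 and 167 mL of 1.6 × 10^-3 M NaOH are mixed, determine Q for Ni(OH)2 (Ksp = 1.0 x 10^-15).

Q = 1.8 × 10^-11

Total volume = 300 + 167 = 467 mL.
[Ni^2+] = 8.7 x 10^-5 × (300/467) = 5.59 × 10^-5 M
[OH^-] = 1.6 × 10^-3 × (167/467) = 5.72 x 10^-4 M
Ni(OH)2(s) ⇌ Ni^2+(aq) + 2 OH^-(aq), so Q = [Ni^2+][OH^-]^2
Q = (5.59 × 10^-5)(5.72 × 10^-4)^2 = 1.8 × 10^-11
Q > Ksp, so Ni(OH)2 will precipitate.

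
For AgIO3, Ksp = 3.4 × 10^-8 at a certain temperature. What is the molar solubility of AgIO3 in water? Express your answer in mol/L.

1.8e-4 M

AgIO3(s) ⇌ Ag^+ + IO3^-
Ksp = [Ag^+][IO3^-]
Let s = molar solubility. Then [Ag^+] = s and [IO3^-] = s.
Ksp = (s)(s) = s^2
s = (3.4 × 10^-8)^(1/2) = 1.8 x 10^-4 M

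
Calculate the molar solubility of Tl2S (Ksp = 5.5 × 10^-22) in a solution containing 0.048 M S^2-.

s = 5.4e-11 M

Tl2S(s) ⇌ 2 Tl^+(aq) + S^2-(aq)
Ksp = [Tl^+]^2[S^2-]
If s mol/L dissolves here, [Tl^+] = 2s, [S^2-] = 0.048 + s ≈ 0.048 (Ksp is small, so little additional dissolves).
Ksp ≈ (2s)^2 × 0.048
s = 5.4 x 10^-11 M
Check: s = 5.4 x 10^-11 ≪ 0.048, so the approximation is valid.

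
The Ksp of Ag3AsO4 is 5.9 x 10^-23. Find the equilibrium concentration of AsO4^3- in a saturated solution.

[AsO4^3-] = 1.2e-6 M

Ag3AsO4(s) <=> 3 Ag^+ + AsO4^3-
Ksp = [Ag^+]^3[AsO4^3-]
If s mol/L of Ag3AsO4 dissolves, [Ag^+] = 3s and [AsO4^3-] = s.
Ksp = (3s)^3s = 27s^4
s = (5.9 x 10^-23 / 27)^(1/4) = 1.22 × 10^-6 M
[AsO4^3-] = s = 1.2 × 10^-6 M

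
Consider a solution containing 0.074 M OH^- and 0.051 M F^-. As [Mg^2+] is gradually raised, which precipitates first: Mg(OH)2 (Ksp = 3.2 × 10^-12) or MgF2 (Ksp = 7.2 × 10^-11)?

Mg(OH)2

Each salt begins to precipitate when Q = Ksp, i.e. when [Mg^2+] reaches its threshold.
For Mg(OH)2: 3.2 × 10^-12 = (0.074)^2 × [Mg^2+]  ⇒  [Mg^2+] = 5.8 × 10^-10 M.
For MgF2: 7.2 × 10^-11 = (0.051)^2 × [Mg^2+]  ⇒  [Mg^2+] = 2.8 × 10^-8 M.
The salt with the lower threshold [Mg^2+] precipitates first: Mg(OH)2.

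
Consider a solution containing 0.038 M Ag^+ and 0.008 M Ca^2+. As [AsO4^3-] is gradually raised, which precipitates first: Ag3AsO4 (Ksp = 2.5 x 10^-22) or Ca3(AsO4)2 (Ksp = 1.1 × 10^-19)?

Ag3AsO4

Precipitation of each salt starts when its ion product equals its Ksp.
For Ag3AsO4: 2.5 x 10^-22 = (0.038)^3 × [AsO4^3-]  ⇒  [AsO4^3-] = 4.6 × 10^-18 M.
For Ca3(AsO4)2: 1.1 × 10^-19 = (0.008)^3 × [AsO4^3-]^2  ⇒  [AsO4^3-] = 4.6 × 10^-7 M.
The salt with the lower threshold [AsO4^3-] precipitates first: Ag3AsO4.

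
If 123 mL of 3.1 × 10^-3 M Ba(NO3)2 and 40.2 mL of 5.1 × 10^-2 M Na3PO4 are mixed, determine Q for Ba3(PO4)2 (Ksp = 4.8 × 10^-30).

Total volume = 123 + 40.2 = 163.2 mL.
[Ba^2+] = 3.1 x 10^-3 × (123/163.2) = 2.34 x 10^-3 M
[PO4^3-] = 5.1 × 10^-2 × (40.2/163.2) = 1.26 x 10^-2 M
Ba3(PO4)2(s) ⇌ 3 Ba^2+(aq) + 2 PO4^3-(aq), so Q = [Ba^2+]^3[PO4^3-]^2
Q = (2.34 × 10^-3)^3(1.26 x 10^-2)^2 = 2.0 × 10^-12
Q > Ksp, so Ba3(PO4)2 will precipitate.

Q = 2.0 x 10^-12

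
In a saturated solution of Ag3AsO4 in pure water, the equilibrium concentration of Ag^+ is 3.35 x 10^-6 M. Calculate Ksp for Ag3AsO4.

Ag3AsO4(s) ⇌ 3 Ag^+ + AsO4^3-
Stoichiometry gives [AsO4^3-] = (1/3)[Ag^+] = 1.117 × 10^-6 M.
Ksp = [Ag^+]^3[AsO4^3-]
Ksp = (3.35 x 10^-6)^3 × 1.117 × 10^-6 = 4.20 × 10^-23

4.20e-23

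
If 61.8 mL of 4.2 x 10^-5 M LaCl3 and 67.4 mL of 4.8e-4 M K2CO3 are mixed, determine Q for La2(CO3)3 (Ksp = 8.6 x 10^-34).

Total volume = 61.8 + 67.4 = 129.2 mL.
[La^3+] = 4.2 × 10^-5 × (61.8/129.2) = 2.01 × 10^-5 M
[CO3^2-] = 4.8 x 10^-4 × (67.4/129.2) = 2.50 × 10^-4 M
La2(CO3)3(s) ⇌ 2 La^3+(aq) + 3 CO3^2-(aq), so Q = [La^3+]^2[CO3^2-]^3
Q = (2.01 × 10^-5)^2(2.50 x 10^-4)^3 = 6.3 × 10^-21
Q > Ksp, so La2(CO3)3 will precipitate.

Q = 6.3 × 10^-21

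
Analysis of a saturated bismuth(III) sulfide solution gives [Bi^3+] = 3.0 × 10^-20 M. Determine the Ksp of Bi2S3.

Ksp ≈ 8.2e-98

Bi2S3(s) ⇌ 2 Bi^3+(aq) + 3 S^2-(aq)
Stoichiometry gives [S^2-] = (3/2)[Bi^3+] = 4.50 x 10^-20 M.
Ksp = [Bi^3+]^2[S^2-]^3
Ksp = (3.0 x 10^-20)^2 × (4.50 x 10^-20)^3 = 8.2 x 10^-98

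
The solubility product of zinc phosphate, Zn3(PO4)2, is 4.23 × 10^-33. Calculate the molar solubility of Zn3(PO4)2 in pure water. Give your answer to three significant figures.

Zn3(PO4)2(s) <=> 3 Zn^2+ + 2 PO4^3-
Ksp = [Zn^2+]^3[PO4^3-]^2
For each mole of Zn3(PO4)2 that dissolves: [Zn^2+] = 3s, [PO4^3-] = 2s.
Substituting: Ksp = (3s)^3(2s)^2 = 108s^5
s^5 = 4.23 × 10^-33 / 108, so s = 1.31 × 10^-7 M

1.31 × 10^-7 M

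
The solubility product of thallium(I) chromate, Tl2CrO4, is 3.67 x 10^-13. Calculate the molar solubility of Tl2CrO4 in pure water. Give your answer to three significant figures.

Tl2CrO4(s) <=> 2 Tl^+ + CrO4^2-
Ksp = [Tl^+]^2[CrO4^2-]
Let s = molar solubility. Then [Tl^+] = 2s and [CrO4^2-] = s.
Ksp = (2s)^2s = 4s^3
Solving, s = (3.67 x 10^-13/4)^(1/3) = 4.51 × 10^-5 M

s ≈ 4.51e-5 M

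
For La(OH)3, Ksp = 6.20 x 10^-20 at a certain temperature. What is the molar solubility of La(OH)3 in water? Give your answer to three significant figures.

La(OH)3(s) <=> La^3+ + 3 OH^-
Ksp = [La^3+][OH^-]^3
With molar solubility s: [La^3+] = s, [OH^-] = 3s.
Substituting: Ksp = s(3s)^3 = 27s^4
Solving, s = (6.20 x 10^-20/27)^(1/4) = 6.92 × 10^-6 M

s = 6.92 × 10^-6 M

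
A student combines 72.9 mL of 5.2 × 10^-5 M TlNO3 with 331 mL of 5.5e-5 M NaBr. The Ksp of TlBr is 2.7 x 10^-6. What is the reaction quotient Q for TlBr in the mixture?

Q = 4.2 × 10^-10

Total volume = 72.9 + 331 = 403.9 mL.
[Tl^+] = 5.2 × 10^-5 × (72.9/403.9) = 9.39 × 10^-6 M
[Br^-] = 5.5 x 10^-5 × (331/403.9) = 4.51 x 10^-5 M
TlBr(s) <=> Tl^+ + Br^-, so Q = [Tl^+][Br^-]
Q = (9.39 × 10^-6)(4.51 × 10^-5) = 4.2 × 10^-10
Q < Ksp, so no precipitate of TlBr forms.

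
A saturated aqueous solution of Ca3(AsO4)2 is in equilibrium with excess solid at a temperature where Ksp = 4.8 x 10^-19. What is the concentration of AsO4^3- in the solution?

Ca3(AsO4)2(s) ⇌ 3 Ca^2+(aq) + 2 AsO4^3-(aq)
Ksp = [Ca^2+]^3[AsO4^3-]^2
For each mole of Ca3(AsO4)2 that dissolves: [Ca^2+] = 3s, [AsO4^3-] = 2s.
Substituting: Ksp = (3s)^3(2s)^2 = 108s^5
s^5 = 4.8 x 10^-19 / 108, so s = 8.50 × 10^-5 M
[AsO4^3-] = 2s = 1.7 × 10^-4 M

[AsO4^3-] = 1.7 × 10^-4 M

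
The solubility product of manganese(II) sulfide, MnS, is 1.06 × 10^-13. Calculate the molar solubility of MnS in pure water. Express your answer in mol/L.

s = 3.26 x 10^-7 M

MnS(s) ⇌ Mn^2+(aq) + S^2-(aq)
Ksp = [Mn^2+][S^2-]
If s mol/L of MnS dissolves, [Mn^2+] = s and [S^2-] = s.
Ksp = s × s = s^2
s = √(1.06 × 10^-13) = 3.26 x 10^-7 M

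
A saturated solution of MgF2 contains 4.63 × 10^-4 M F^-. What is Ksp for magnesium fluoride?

Ksp = 4.96 × 10^-11

MgF2(s) ⇌ Mg^2+(aq) + 2 F^-(aq)
Stoichiometry gives [Mg^2+] = (1/2)[F^-] = 2.315 x 10^-4 M.
Ksp = [Mg^2+][F^-]^2
Ksp = 2.315 × 10^-4 × (4.63 × 10^-4)^2 = 4.96 × 10^-11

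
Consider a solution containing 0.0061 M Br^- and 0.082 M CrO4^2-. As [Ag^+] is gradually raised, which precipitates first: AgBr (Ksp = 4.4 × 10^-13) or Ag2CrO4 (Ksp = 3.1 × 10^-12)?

Precipitation of each salt starts when its ion product equals its Ksp.
For AgBr: 4.4 × 10^-13 = 0.0061 × [Ag^+]  ⇒  [Ag^+] = 7.2 × 10^-11 M.
For Ag2CrO4: 3.1 × 10^-12 = 0.082 × [Ag^+]^2  ⇒  [Ag^+] = 6.1 × 10^-6 M.
The salt with the lower threshold [Ag^+] precipitates first: AgBr.

AgBr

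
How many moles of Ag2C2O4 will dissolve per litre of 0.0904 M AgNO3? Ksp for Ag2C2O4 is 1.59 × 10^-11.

s = 1.95e-9 M

Ag2C2O4(s) <=> 2 Ag^+(aq) + C2O4^2-(aq)
Ksp = [Ag^+]^2[C2O4^2-]
Let s = moles of Ag2C2O4 that dissolve per litre. [Ag^+] = 0.0904 + 2s ≈ 0.0904, [C2O4^2-] = s (since Ag^+ from AgNO3 dominates).
Ksp ≈ (0.0904)^2 × s
s = 1.95 × 10^-9 M
Check: 2s = 3.9 × 10^-9 ≪ 0.0904, so the approximation is valid.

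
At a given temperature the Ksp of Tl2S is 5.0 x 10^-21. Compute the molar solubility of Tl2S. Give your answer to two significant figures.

s = 1.1e-7 M

Tl2S(s) ⇌ 2 Tl^+ + S^2-
Ksp = [Tl^+]^2[S^2-]
Let s = molar solubility. Then [Tl^+] = 2s and [S^2-] = s.
Substituting: Ksp = (2s)^2s = 4s^3
s^3 = 5.0 x 10^-21 / 4, so s = 1.1 × 10^-7 M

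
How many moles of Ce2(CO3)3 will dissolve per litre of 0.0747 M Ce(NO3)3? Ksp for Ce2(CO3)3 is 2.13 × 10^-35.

Ce2(CO3)3(s) ⇌ 2 Ce^3+ + 3 CO3^2-
Ksp = [Ce^3+]^2[CO3^2-]^3
If s mol/L dissolves here, [Ce^3+] = 0.0747 + 2s ≈ 0.0747, [CO3^2-] = 3s (common-ion effect: Ce^3+ is already 0.0747 M).
Ksp ≈ (0.0747)^2 × (3s)^3
s = 5.21 × 10^-12 M
Check: 2s = 1.0 x 10^-11 ≪ 0.0747, so the approximation is valid.

s ≈ 5.21 × 10^-12 M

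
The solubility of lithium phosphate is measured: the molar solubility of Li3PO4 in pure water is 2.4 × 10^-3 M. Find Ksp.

Ksp = 9.0e-10

Li3PO4(s) ⇌ 3 Li^+ + PO4^3-
For each mole of Li3PO4 that dissolves: [Li^+] = 3s, [PO4^3-] = s.
Ksp = [Li^+]^3[PO4^3-]
So Ksp = (3s)^3 × s = 27s^4
With s = 2.4 × 10^-3: Ksp = 9.0 × 10^-10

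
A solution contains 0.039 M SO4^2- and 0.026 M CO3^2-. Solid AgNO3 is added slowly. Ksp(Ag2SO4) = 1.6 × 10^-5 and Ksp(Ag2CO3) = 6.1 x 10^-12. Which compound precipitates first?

Ag2CO3

Each salt begins to precipitate when Q = Ksp, i.e. when [Ag^+] reaches its threshold.
For Ag2SO4: 1.6 × 10^-5 = 0.039 × [Ag^+]^2  ⇒  [Ag^+] = 2.0 × 10^-2 M.
For Ag2CO3: 6.1 x 10^-12 = 0.026 × [Ag^+]^2  ⇒  [Ag^+] = 1.5 x 10^-5 M.
The salt with the lower threshold [Ag^+] precipitates first: Ag2CO3.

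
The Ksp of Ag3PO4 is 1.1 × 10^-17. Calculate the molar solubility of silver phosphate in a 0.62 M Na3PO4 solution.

Ag3PO4(s) ⇌ 3 Ag^+ + PO4^3-
Ksp = [Ag^+]^3[PO4^3-]
Let s = moles of Ag3PO4 that dissolve per litre. [Ag^+] = 3s, [PO4^3-] = 0.62 + s ≈ 0.62 (since PO4^3- from Na3PO4 dominates).
Ksp ≈ (3s)^3 × 0.62
s = 8.7 × 10^-7 M
Check: s = 8.7 x 10^-7 ≪ 0.62, so the approximation is valid.

s = 8.7e-7 M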